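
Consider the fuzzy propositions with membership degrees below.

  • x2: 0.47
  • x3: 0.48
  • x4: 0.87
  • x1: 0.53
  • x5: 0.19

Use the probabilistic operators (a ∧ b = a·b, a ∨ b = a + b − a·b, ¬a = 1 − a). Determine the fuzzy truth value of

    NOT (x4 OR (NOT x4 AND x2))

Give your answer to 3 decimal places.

NOT x4 = 1 − 0.8700 = 0.1300
NOT x4 AND x2 = a·b on (0.1300, 0.4700) = 0.0611
x4 OR (NOT x4 AND x2) = a + b − a·b on (0.8700, 0.0611) = 0.8779
NOT (x4 OR (NOT x4 AND x2)) = 1 − 0.8779 = 0.1221

0.122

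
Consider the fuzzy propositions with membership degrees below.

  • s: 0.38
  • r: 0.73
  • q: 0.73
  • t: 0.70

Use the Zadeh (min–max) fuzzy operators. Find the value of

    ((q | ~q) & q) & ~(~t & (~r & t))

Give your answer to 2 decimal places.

~q = 1 − 0.73 = 0.27
q | ~q = max(a, b) on (0.73, 0.27) = 0.73
(q | ~q) & q = min(a, b) on (0.73, 0.73) = 0.73
~t = 1 − 0.70 = 0.30
~r = 1 − 0.73 = 0.27
~r & t = min(a, b) on (0.27, 0.70) = 0.27
~t & (~r & t) = min(a, b) on (0.30, 0.27) = 0.27
~(~t & (~r & t)) = 1 − 0.27 = 0.73
((q | ~q) & q) & ~(~t & (~r & t)) = min(a, b) on (0.73, 0.73) = 0.73

0.73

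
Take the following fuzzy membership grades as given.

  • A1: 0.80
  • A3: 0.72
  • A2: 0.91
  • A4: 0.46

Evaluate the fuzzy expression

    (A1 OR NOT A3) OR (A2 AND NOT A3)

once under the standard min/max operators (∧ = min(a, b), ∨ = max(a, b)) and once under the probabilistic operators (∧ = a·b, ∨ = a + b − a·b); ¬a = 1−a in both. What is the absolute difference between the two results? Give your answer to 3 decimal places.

0.093

Under standard min/max:
  NOT A3 = 1 − 0.72 = 0.28
  A1 OR NOT A3 = max(a, b) on (0.80, 0.28) = 0.80
  NOT A3 = 1 − 0.72 = 0.28
  A2 AND NOT A3 = min(a, b) on (0.91, 0.28) = 0.28
  (A1 OR NOT A3) OR (A2 AND NOT A3) = max(a, b) on (0.80, 0.28) = 0.80
  → value = 0.8000
Under probabilistic:
  NOT A3 = 1 − 0.7200 = 0.2800
  A1 OR NOT A3 = a + b − a·b on (0.8000, 0.2800) = 0.8560
  NOT A3 = 1 − 0.7200 = 0.2800
  A2 AND NOT A3 = a·b on (0.9100, 0.2800) = 0.2548
  (A1 OR NOT A3) OR (A2 AND NOT A3) = a + b − a·b on (0.8560, 0.2548) = 0.8927
  → value = 0.8927
|0.8000 − 0.8927| = 0.093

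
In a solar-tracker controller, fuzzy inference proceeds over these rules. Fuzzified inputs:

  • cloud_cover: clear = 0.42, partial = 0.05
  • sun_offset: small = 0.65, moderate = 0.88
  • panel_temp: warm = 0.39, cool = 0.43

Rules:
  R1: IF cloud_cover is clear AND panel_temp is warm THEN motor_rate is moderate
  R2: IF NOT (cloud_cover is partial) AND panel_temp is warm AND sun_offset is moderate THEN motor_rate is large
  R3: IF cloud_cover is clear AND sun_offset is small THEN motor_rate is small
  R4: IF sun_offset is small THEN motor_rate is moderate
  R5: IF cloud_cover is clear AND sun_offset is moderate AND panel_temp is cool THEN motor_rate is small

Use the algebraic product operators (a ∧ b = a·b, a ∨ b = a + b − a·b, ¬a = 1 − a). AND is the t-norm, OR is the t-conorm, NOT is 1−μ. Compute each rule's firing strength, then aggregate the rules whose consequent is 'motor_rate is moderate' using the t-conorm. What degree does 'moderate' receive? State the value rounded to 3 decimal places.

0.707

R1: clear=0.42, warm=0.39; AND[a·b] → w = 0.1638
R2: ¬partial=1−0.05=0.95, warm=0.39, moderate=0.88; AND[a·b] → w = 0.3260
R3: clear=0.42, small=0.65; AND[a·b] → w = 0.2730
R4: small=0.65 → w = 0.6500
R5: clear=0.42, moderate=0.88, cool=0.43; AND[a·b] → w = 0.1589
Rules with consequent 'moderate': {R1, R4} → strengths 0.1638, 0.6500
Aggregate via t-conorm [a + b − a·b]: 0.7073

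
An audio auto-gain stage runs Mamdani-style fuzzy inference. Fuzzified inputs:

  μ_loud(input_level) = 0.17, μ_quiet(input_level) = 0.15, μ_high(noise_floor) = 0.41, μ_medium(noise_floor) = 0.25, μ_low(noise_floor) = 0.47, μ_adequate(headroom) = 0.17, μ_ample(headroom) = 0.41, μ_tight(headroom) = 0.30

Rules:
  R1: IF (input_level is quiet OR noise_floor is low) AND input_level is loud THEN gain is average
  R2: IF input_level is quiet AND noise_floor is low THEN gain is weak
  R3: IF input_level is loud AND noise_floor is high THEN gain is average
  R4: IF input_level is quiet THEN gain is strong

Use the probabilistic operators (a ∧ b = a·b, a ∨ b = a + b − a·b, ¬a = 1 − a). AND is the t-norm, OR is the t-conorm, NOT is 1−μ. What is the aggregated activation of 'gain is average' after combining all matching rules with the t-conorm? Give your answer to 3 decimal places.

R1: (quiet=0.15 OR low=0.47) = 0.5495; AND[a·b] with loud=0.17 → w = 0.0934
R2: quiet=0.15, low=0.47; AND[a·b] → w = 0.0705
R3: loud=0.17, high=0.41; AND[a·b] → w = 0.0697
R4: quiet=0.15 → w = 0.1500
Rules with consequent 'average': {R1, R3} → strengths 0.0934, 0.0697
Aggregate via t-conorm [a + b − a·b]: 0.1566

0.157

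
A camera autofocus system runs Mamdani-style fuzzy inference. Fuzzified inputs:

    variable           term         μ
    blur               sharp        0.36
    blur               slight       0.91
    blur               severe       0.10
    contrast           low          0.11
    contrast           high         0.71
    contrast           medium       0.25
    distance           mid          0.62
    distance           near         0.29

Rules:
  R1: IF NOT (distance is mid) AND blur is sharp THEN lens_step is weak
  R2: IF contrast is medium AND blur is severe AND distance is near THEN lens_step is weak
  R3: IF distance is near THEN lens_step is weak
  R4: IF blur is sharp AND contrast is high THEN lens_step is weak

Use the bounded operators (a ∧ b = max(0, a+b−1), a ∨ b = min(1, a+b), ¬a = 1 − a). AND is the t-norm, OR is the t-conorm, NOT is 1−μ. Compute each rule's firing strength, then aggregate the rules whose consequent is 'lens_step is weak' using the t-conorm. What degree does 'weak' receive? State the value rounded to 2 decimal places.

0.36

R1: ¬mid=1−0.62=0.38, sharp=0.36; AND[max(0, a+b−1)] → w = 0.00
R2: medium=0.25, severe=0.10, near=0.29; AND[max(0, a+b−1)] → w = 0.00
R3: near=0.29 → w = 0.29
R4: sharp=0.36, high=0.71; AND[max(0, a+b−1)] → w = 0.07
Rules with consequent 'weak': {R1, R2, R3, R4} → strengths 0.00, 0.00, 0.29, 0.07
Aggregate via t-conorm [min(1, a+b)]: 0.36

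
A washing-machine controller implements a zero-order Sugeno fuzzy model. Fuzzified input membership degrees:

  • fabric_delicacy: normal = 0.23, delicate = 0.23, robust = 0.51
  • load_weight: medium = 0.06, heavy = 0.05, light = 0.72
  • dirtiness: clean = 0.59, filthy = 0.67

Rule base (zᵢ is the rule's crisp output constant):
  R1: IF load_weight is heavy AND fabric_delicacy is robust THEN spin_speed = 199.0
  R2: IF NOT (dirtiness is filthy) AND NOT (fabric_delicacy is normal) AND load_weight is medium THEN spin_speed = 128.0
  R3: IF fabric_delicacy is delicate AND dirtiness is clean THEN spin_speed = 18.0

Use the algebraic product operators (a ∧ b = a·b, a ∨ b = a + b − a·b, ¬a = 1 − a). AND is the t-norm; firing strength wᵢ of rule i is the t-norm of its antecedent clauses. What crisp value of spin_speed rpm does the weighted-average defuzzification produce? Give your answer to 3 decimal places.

53.663

R1 (z=199.0): heavy=0.05, robust=0.51; AND[a·b] → w = 0.0255
R2 (z=128.0): ¬filthy=1−0.67=0.33, ¬normal=1−0.23=0.77, medium=0.06; AND[a·b] → w = 0.0152
R3 (z=18.0): delicate=0.23, clean=0.59; AND[a·b] → w = 0.1357
Weighted average = (0.0255·199.0 + 0.0152·128.0 + 0.1357·18.0) / (0.0255 + 0.0152 + 0.1357)
  = 9.4686 / 0.1764 = 53.663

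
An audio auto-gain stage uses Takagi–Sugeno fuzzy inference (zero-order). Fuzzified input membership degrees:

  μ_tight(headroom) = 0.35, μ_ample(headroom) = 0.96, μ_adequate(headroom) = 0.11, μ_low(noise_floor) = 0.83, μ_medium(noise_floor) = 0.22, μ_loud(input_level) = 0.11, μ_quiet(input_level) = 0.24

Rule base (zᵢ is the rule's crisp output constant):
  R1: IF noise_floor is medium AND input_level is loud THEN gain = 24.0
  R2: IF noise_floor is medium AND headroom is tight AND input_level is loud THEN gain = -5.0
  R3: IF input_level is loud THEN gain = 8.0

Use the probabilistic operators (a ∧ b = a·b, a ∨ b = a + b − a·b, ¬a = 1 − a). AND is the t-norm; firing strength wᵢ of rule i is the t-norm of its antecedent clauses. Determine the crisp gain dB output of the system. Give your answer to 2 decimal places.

9.94

R1 (z=24.0): medium=0.22, loud=0.11; AND[a·b] → w = 0.0242
R2 (z=-5.0): medium=0.22, tight=0.35, loud=0.11; AND[a·b] → w = 0.0085
R3 (z=8.0): loud=0.11 → w = 0.1100
Weighted average = (0.0242·24.0 + 0.0085·-5.0 + 0.1100·8.0) / (0.0242 + 0.0085 + 0.1100)
  = 1.4184 / 0.1427 = 9.94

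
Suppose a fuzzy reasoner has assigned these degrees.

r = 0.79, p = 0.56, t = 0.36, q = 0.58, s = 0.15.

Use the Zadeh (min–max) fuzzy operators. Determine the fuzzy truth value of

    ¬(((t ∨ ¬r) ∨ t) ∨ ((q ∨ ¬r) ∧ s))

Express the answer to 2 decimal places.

¬r = 1 − 0.79 = 0.21
t ∨ ¬r = max(a, b) on (0.36, 0.21) = 0.36
(t ∨ ¬r) ∨ t = max(a, b) on (0.36, 0.36) = 0.36
¬r = 1 − 0.79 = 0.21
q ∨ ¬r = max(a, b) on (0.58, 0.21) = 0.58
(q ∨ ¬r) ∧ s = min(a, b) on (0.58, 0.15) = 0.15
((t ∨ ¬r) ∨ t) ∨ ((q ∨ ¬r) ∧ s) = max(a, b) on (0.36, 0.15) = 0.36
¬(((t ∨ ¬r) ∨ t) ∨ ((q ∨ ¬r) ∧ s)) = 1 − 0.36 = 0.64

0.64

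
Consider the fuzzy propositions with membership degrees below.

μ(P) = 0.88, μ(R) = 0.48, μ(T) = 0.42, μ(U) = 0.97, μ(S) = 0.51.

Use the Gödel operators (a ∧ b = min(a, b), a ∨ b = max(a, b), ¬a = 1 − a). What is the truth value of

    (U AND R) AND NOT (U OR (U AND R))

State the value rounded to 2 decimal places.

0.03

U AND R = min(a, b) on (0.97, 0.48) = 0.48
U AND R = min(a, b) on (0.97, 0.48) = 0.48
U OR (U AND R) = max(a, b) on (0.97, 0.48) = 0.97
NOT (U OR (U AND R)) = 1 − 0.97 = 0.03
(U AND R) AND NOT (U OR (U AND R)) = min(a, b) on (0.48, 0.03) = 0.03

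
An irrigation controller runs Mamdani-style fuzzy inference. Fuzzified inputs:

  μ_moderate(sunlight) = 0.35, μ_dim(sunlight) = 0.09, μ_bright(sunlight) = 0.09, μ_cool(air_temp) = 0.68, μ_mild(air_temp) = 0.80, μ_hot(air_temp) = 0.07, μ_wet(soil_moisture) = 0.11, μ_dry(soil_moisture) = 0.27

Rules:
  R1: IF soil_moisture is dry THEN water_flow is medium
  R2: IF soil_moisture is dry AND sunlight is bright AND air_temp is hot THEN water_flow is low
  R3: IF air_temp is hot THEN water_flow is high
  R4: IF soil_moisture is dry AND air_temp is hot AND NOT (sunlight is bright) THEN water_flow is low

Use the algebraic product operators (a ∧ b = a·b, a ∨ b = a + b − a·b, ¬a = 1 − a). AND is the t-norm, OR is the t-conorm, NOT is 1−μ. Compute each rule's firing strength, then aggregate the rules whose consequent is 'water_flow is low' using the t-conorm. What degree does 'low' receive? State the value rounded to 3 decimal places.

0.019

R1: dry=0.27 → w = 0.2700
R2: dry=0.27, bright=0.09, hot=0.07; AND[a·b] → w = 0.0017
R3: hot=0.07 → w = 0.0700
R4: dry=0.27, hot=0.07, ¬bright=1−0.09=0.91; AND[a·b] → w = 0.0172
Rules with consequent 'low': {R2, R4} → strengths 0.0017, 0.0172
Aggregate via t-conorm [a + b − a·b]: 0.0189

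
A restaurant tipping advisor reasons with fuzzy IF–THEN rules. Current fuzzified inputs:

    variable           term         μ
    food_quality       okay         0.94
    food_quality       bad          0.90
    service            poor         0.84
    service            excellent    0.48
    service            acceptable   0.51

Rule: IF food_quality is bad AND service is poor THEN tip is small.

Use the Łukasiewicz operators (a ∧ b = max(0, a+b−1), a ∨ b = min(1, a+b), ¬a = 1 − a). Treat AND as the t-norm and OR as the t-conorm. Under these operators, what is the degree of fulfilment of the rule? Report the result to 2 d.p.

firing strength: bad=0.90, poor=0.84; AND[max(0, a+b−1)] → w = 0.74

0.74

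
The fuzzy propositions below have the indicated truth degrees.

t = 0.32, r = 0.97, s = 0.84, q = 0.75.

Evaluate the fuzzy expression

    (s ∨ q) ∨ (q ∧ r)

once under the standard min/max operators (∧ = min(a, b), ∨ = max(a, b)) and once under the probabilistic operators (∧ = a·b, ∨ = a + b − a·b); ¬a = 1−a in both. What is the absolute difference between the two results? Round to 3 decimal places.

0.149

Under standard min/max:
  s ∨ q = max(a, b) on (0.84, 0.75) = 0.84
  q ∧ r = min(a, b) on (0.75, 0.97) = 0.75
  (s ∨ q) ∨ (q ∧ r) = max(a, b) on (0.84, 0.75) = 0.84
  → value = 0.8400
Under probabilistic:
  s ∨ q = a + b − a·b on (0.8400, 0.7500) = 0.9600
  q ∧ r = a·b on (0.7500, 0.9700) = 0.7275
  (s ∨ q) ∨ (q ∧ r) = a + b − a·b on (0.9600, 0.7275) = 0.9891
  → value = 0.9891
|0.8400 − 0.9891| = 0.149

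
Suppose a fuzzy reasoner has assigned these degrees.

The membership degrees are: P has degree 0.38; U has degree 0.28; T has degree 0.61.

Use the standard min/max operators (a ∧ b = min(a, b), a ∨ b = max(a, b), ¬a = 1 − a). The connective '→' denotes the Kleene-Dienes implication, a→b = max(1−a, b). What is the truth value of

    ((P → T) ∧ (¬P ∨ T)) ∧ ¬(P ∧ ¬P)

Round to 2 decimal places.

P → T  [Kleene-Dienes: max(1−a, b)] with a=0.38, b=0.61 → 0.62
¬P = 1 − 0.38 = 0.62
¬P ∨ T = max(a, b) on (0.62, 0.61) = 0.62
(P → T) ∧ (¬P ∨ T) = min(a, b) on (0.62, 0.62) = 0.62
¬P = 1 − 0.38 = 0.62
P ∧ ¬P = min(a, b) on (0.38, 0.62) = 0.38
¬(P ∧ ¬P) = 1 − 0.38 = 0.62
((P → T) ∧ (¬P ∨ T)) ∧ ¬(P ∧ ¬P) = min(a, b) on (0.62, 0.62) = 0.62

0.62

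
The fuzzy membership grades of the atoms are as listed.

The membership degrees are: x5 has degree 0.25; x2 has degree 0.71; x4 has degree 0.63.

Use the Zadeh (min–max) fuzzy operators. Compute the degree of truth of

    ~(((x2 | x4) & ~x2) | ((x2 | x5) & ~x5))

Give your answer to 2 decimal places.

0.29

x2 | x4 = max(a, b) on (0.71, 0.63) = 0.71
~x2 = 1 − 0.71 = 0.29
(x2 | x4) & ~x2 = min(a, b) on (0.71, 0.29) = 0.29
x2 | x5 = max(a, b) on (0.71, 0.25) = 0.71
~x5 = 1 − 0.25 = 0.75
(x2 | x5) & ~x5 = min(a, b) on (0.71, 0.75) = 0.71
((x2 | x4) & ~x2) | ((x2 | x5) & ~x5) = max(a, b) on (0.29, 0.71) = 0.71
~(((x2 | x4) & ~x2) | ((x2 | x5) & ~x5)) = 1 − 0.71 = 0.29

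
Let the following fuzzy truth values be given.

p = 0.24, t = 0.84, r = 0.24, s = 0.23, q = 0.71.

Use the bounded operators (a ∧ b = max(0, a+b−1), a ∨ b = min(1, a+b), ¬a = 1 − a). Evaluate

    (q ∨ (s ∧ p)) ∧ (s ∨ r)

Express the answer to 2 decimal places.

s ∧ p = max(0, a+b−1) on (0.23, 0.24) = 0.00
q ∨ (s ∧ p) = min(1, a+b) on (0.71, 0.00) = 0.71
s ∨ r = min(1, a+b) on (0.23, 0.24) = 0.47
(q ∨ (s ∧ p)) ∧ (s ∨ r) = max(0, a+b−1) on (0.71, 0.47) = 0.18

0.18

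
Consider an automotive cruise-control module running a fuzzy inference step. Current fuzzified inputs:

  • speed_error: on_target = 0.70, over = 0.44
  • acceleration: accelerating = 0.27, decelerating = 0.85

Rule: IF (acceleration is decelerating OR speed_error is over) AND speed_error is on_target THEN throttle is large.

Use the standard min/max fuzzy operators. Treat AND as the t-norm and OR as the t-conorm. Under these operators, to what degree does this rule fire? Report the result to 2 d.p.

0.70

firing strength: (decelerating=0.85 OR over=0.44) = 0.85; AND[min(a, b)] with on_target=0.70 → w = 0.70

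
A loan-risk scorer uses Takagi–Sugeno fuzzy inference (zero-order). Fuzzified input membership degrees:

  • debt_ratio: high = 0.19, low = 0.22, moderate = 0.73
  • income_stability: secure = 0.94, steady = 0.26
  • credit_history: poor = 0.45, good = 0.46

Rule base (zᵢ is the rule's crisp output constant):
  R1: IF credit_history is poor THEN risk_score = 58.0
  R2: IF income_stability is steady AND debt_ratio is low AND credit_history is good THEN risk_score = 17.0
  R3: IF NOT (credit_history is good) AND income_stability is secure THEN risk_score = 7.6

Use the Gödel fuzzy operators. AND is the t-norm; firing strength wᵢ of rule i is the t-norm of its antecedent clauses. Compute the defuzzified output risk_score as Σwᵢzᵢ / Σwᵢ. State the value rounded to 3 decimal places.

28.053

R1 (z=58.0): poor=0.45 → w = 0.45
R2 (z=17.0): steady=0.26, low=0.22, good=0.46; AND[min(a, b)] → w = 0.22
R3 (z=7.6): ¬good=1−0.46=0.54, secure=0.94; AND[min(a, b)] → w = 0.54
Weighted average = (0.45·58.0 + 0.22·17.0 + 0.54·7.6) / (0.45 + 0.22 + 0.54)
  = 33.9440 / 1.2100 = 28.053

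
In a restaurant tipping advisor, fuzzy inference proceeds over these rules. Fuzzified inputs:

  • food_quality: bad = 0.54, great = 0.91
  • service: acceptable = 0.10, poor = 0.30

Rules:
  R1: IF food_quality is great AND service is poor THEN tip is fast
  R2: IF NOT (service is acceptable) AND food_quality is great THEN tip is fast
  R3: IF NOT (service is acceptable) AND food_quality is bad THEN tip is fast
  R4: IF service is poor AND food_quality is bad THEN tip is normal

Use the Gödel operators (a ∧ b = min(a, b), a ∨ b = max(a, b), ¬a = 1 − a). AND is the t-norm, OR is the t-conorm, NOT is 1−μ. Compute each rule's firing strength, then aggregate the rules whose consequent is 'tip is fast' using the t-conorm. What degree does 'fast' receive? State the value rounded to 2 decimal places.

0.90

R1: great=0.91, poor=0.30; AND[min(a, b)] → w = 0.30
R2: ¬acceptable=1−0.10=0.90, great=0.91; AND[min(a, b)] → w = 0.90
R3: ¬acceptable=1−0.10=0.90, bad=0.54; AND[min(a, b)] → w = 0.54
R4: poor=0.30, bad=0.54; AND[min(a, b)] → w = 0.30
Rules with consequent 'fast': {R1, R2, R3} → strengths 0.30, 0.90, 0.54
Aggregate via t-conorm [max(a, b)]: 0.90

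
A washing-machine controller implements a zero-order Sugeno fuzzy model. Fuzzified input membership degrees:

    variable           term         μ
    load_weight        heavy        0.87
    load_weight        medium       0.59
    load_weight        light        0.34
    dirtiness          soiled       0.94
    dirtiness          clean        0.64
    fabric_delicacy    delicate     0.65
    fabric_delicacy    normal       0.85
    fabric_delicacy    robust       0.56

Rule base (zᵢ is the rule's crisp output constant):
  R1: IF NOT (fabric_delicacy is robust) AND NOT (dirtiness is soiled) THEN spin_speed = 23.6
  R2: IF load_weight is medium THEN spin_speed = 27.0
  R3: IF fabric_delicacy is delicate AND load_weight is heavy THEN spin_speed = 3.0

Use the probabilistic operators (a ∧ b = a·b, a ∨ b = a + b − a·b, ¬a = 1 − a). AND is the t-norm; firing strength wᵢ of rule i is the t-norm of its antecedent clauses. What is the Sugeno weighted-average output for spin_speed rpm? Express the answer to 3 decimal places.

R1 (z=23.6): ¬robust=1−0.56=0.44, ¬soiled=1−0.94=0.06; AND[a·b] → w = 0.0264
R2 (z=27.0): medium=0.59 → w = 0.5900
R3 (z=3.0): delicate=0.65, heavy=0.87; AND[a·b] → w = 0.5655
Weighted average = (0.0264·23.6 + 0.5900·27.0 + 0.5655·3.0) / (0.0264 + 0.5900 + 0.5655)
  = 18.2495 / 1.1819 = 15.441

15.441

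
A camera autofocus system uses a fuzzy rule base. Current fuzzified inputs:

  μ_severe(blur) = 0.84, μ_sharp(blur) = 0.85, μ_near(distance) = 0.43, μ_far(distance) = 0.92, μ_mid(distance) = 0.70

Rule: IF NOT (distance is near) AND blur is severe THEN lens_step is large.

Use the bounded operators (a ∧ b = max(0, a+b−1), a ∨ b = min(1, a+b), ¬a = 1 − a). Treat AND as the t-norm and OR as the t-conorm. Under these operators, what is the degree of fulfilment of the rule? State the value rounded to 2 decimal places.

0.41

firing strength: ¬near=1−0.43=0.57, severe=0.84; AND[max(0, a+b−1)] → w = 0.41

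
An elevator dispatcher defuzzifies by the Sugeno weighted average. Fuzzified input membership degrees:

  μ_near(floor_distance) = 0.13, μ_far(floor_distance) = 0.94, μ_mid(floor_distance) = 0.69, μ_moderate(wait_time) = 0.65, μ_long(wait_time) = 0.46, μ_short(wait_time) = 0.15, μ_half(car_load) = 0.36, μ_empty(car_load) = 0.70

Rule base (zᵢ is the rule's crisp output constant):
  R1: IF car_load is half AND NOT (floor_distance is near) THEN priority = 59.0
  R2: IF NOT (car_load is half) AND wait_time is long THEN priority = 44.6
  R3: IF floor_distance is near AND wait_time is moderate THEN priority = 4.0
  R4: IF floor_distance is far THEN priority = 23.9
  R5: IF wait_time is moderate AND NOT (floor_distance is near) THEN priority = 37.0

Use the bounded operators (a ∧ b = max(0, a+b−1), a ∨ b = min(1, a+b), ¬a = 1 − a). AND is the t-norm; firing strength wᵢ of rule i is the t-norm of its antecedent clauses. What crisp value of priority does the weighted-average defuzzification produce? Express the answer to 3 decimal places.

33.372

R1 (z=59.0): half=0.36, ¬near=1−0.13=0.87; AND[max(0, a+b−1)] → w = 0.23
R2 (z=44.6): ¬half=1−0.36=0.64, long=0.46; AND[max(0, a+b−1)] → w = 0.10
R3 (z=4.0): near=0.13, moderate=0.65; AND[max(0, a+b−1)] → w = 0.00
R4 (z=23.9): far=0.94 → w = 0.94
R5 (z=37.0): moderate=0.65, ¬near=1−0.13=0.87; AND[max(0, a+b−1)] → w = 0.52
Weighted average = (0.23·59.0 + 0.10·44.6 + 0.00·4.0 + 0.94·23.9 + 0.52·37.0) / (0.23 + 0.10 + 0.00 + 0.94 + 0.52)
  = 59.7360 / 1.7900 = 33.372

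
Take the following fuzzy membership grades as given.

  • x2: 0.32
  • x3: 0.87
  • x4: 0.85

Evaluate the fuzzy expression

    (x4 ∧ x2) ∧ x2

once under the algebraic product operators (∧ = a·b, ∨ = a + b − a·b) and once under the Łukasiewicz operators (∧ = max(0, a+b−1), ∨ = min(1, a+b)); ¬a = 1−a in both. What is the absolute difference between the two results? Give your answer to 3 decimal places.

0.087

Under algebraic product:
  x4 ∧ x2 = a·b on (0.8500, 0.3200) = 0.2720
  (x4 ∧ x2) ∧ x2 = a·b on (0.2720, 0.3200) = 0.0870
  → value = 0.0870
Under Łukasiewicz:
  x4 ∧ x2 = max(0, a+b−1) on (0.85, 0.32) = 0.17
  (x4 ∧ x2) ∧ x2 = max(0, a+b−1) on (0.17, 0.32) = 0.00
  → value = 0.0000
|0.0870 − 0.0000| = 0.087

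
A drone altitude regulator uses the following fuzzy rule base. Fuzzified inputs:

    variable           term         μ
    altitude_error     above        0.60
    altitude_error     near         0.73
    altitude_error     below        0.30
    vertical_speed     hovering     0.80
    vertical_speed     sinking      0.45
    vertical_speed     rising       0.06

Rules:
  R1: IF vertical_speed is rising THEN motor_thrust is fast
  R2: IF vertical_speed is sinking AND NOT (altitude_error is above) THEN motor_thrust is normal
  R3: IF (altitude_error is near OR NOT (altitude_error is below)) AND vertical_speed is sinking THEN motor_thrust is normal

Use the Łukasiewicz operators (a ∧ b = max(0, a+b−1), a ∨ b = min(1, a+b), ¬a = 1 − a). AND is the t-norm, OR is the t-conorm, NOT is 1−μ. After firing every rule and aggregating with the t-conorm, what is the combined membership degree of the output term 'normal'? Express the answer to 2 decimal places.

R1: rising=0.06 → w = 0.06
R2: sinking=0.45, ¬above=1−0.60=0.40; AND[max(0, a+b−1)] → w = 0.00
R3: (near=0.73 OR ¬below=1−0.30=0.70) = 1.00; AND[max(0, a+b−1)] with sinking=0.45 → w = 0.45
Rules with consequent 'normal': {R2, R3} → strengths 0.00, 0.45
Aggregate via t-conorm [min(1, a+b)]: 0.45

0.45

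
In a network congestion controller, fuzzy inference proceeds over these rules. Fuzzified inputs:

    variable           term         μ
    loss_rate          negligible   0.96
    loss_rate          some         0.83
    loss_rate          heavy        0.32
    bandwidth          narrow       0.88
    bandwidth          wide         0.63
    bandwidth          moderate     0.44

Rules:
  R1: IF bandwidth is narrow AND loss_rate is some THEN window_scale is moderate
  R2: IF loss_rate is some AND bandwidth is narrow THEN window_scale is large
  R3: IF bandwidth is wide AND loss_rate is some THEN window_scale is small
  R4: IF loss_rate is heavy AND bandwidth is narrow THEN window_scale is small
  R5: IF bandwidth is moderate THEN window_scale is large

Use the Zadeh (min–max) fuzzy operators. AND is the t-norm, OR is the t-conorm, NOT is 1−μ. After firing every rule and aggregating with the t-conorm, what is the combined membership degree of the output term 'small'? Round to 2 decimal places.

0.63

R1: narrow=0.88, some=0.83; AND[min(a, b)] → w = 0.83
R2: some=0.83, narrow=0.88; AND[min(a, b)] → w = 0.83
R3: wide=0.63, some=0.83; AND[min(a, b)] → w = 0.63
R4: heavy=0.32, narrow=0.88; AND[min(a, b)] → w = 0.32
R5: moderate=0.44 → w = 0.44
Rules with consequent 'small': {R3, R4} → strengths 0.63, 0.32
Aggregate via t-conorm [max(a, b)]: 0.63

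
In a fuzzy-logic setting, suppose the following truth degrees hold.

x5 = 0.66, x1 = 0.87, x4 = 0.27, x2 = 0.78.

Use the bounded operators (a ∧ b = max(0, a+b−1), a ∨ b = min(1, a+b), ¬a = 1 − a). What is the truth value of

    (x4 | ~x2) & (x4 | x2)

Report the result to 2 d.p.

~x2 = 1 − 0.78 = 0.22
x4 | ~x2 = min(1, a+b) on (0.27, 0.22) = 0.49
x4 | x2 = min(1, a+b) on (0.27, 0.78) = 1.00
(x4 | ~x2) & (x4 | x2) = max(0, a+b−1) on (0.49, 1.00) = 0.49

0.49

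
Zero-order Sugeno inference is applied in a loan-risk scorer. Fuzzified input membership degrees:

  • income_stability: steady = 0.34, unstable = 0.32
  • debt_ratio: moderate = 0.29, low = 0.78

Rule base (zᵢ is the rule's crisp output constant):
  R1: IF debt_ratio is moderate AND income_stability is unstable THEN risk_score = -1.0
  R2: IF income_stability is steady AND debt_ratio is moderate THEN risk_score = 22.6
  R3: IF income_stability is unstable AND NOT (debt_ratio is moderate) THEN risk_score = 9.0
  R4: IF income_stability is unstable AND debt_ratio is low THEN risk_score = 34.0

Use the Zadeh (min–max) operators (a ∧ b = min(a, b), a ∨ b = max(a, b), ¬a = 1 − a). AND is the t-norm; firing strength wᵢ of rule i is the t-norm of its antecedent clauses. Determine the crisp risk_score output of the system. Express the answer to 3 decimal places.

R1 (z=-1.0): moderate=0.29, unstable=0.32; AND[min(a, b)] → w = 0.29
R2 (z=22.6): steady=0.34, moderate=0.29; AND[min(a, b)] → w = 0.29
R3 (z=9.0): unstable=0.32, ¬moderate=1−0.29=0.71; AND[min(a, b)] → w = 0.32
R4 (z=34.0): unstable=0.32, low=0.78; AND[min(a, b)] → w = 0.32
Weighted average = (0.29·-1.0 + 0.29·22.6 + 0.32·9.0 + 0.32·34.0) / (0.29 + 0.29 + 0.32 + 0.32)
  = 20.0240 / 1.2200 = 16.413

16.413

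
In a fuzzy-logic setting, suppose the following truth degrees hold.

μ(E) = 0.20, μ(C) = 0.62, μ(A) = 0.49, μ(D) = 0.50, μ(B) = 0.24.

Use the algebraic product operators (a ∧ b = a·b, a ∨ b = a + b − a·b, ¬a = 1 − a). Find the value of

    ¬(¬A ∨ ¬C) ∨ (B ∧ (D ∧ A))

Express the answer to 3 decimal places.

¬A = 1 − 0.4900 = 0.5100
¬C = 1 − 0.6200 = 0.3800
¬A ∨ ¬C = a + b − a·b on (0.5100, 0.3800) = 0.6962
¬(¬A ∨ ¬C) = 1 − 0.6962 = 0.3038
D ∧ A = a·b on (0.5000, 0.4900) = 0.2450
B ∧ (D ∧ A) = a·b on (0.2400, 0.2450) = 0.0588
¬(¬A ∨ ¬C) ∨ (B ∧ (D ∧ A)) = a + b − a·b on (0.3038, 0.0588) = 0.3447

0.345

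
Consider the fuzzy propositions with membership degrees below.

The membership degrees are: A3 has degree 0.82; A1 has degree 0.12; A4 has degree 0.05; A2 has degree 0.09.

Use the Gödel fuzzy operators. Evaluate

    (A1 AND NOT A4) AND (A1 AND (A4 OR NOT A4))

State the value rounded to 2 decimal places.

0.12

NOT A4 = 1 − 0.05 = 0.95
A1 AND NOT A4 = min(a, b) on (0.12, 0.95) = 0.12
NOT A4 = 1 − 0.05 = 0.95
A4 OR NOT A4 = max(a, b) on (0.05, 0.95) = 0.95
A1 AND (A4 OR NOT A4) = min(a, b) on (0.12, 0.95) = 0.12
(A1 AND NOT A4) AND (A1 AND (A4 OR NOT A4)) = min(a, b) on (0.12, 0.12) = 0.12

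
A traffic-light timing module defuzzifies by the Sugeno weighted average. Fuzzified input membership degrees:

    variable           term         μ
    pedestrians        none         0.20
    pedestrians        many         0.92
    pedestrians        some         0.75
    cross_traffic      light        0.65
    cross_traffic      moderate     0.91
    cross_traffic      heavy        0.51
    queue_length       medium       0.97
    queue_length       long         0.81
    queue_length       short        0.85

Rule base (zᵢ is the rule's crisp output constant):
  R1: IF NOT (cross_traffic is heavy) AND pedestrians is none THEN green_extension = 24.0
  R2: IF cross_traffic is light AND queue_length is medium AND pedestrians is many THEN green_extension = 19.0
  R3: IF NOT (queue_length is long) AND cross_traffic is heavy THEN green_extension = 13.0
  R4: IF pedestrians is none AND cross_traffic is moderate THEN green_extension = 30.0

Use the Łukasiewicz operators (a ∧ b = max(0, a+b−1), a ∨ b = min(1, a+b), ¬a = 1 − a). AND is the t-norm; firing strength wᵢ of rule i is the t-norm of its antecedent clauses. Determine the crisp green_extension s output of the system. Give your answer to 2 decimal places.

20.86

R1 (z=24.0): ¬heavy=1−0.51=0.49, none=0.20; AND[max(0, a+b−1)] → w = 0.00
R2 (z=19.0): light=0.65, medium=0.97, many=0.92; AND[max(0, a+b−1)] → w = 0.54
R3 (z=13.0): ¬long=1−0.81=0.19, heavy=0.51; AND[max(0, a+b−1)] → w = 0.00
R4 (z=30.0): none=0.20, moderate=0.91; AND[max(0, a+b−1)] → w = 0.11
Weighted average = (0.00·24.0 + 0.54·19.0 + 0.00·13.0 + 0.11·30.0) / (0.00 + 0.54 + 0.00 + 0.11)
  = 13.5600 / 0.6500 = 20.86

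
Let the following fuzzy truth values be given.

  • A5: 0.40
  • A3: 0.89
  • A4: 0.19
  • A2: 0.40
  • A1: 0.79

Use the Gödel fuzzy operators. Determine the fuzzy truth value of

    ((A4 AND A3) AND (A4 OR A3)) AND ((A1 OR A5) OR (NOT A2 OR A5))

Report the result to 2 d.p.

A4 AND A3 = min(a, b) on (0.19, 0.89) = 0.19
A4 OR A3 = max(a, b) on (0.19, 0.89) = 0.89
(A4 AND A3) AND (A4 OR A3) = min(a, b) on (0.19, 0.89) = 0.19
A1 OR A5 = max(a, b) on (0.79, 0.40) = 0.79
NOT A2 = 1 − 0.40 = 0.60
NOT A2 OR A5 = max(a, b) on (0.60, 0.40) = 0.60
(A1 OR A5) OR (NOT A2 OR A5) = max(a, b) on (0.79, 0.60) = 0.79
((A4 AND A3) AND (A4 OR A3)) AND ((A1 OR A5) OR (NOT A2 OR A5)) = min(a, b) on (0.19, 0.79) = 0.19

0.19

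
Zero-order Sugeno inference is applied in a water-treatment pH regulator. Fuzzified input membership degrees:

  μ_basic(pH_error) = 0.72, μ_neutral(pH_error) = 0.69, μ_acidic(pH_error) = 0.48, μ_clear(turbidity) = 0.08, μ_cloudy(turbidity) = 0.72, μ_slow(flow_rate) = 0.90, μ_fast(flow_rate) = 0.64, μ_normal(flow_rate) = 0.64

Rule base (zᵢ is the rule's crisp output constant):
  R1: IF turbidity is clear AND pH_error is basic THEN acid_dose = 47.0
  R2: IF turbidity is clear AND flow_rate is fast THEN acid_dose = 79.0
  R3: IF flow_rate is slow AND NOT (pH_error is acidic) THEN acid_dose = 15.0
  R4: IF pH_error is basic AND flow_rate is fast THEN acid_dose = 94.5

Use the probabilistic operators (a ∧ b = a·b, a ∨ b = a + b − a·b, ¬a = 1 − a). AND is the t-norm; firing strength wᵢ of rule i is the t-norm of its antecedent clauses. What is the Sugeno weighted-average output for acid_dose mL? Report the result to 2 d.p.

R1 (z=47.0): clear=0.08, basic=0.72; AND[a·b] → w = 0.0576
R2 (z=79.0): clear=0.08, fast=0.64; AND[a·b] → w = 0.0512
R3 (z=15.0): slow=0.90, ¬acidic=1−0.48=0.52; AND[a·b] → w = 0.4680
R4 (z=94.5): basic=0.72, fast=0.64; AND[a·b] → w = 0.4608
Weighted average = (0.0576·47.0 + 0.0512·79.0 + 0.4680·15.0 + 0.4608·94.5) / (0.0576 + 0.0512 + 0.4680 + 0.4608)
  = 57.3176 / 1.0376 = 55.24

55.24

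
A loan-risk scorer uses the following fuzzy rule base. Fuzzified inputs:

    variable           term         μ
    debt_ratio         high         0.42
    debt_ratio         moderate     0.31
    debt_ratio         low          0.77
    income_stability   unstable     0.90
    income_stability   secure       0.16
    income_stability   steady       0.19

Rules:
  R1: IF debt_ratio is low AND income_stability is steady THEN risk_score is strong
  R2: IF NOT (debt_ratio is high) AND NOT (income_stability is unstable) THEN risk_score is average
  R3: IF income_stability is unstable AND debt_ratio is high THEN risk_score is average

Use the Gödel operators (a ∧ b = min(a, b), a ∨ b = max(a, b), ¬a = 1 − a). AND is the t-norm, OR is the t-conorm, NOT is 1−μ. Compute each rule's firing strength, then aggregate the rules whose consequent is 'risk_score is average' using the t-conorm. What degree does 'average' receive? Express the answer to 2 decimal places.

R1: low=0.77, steady=0.19; AND[min(a, b)] → w = 0.19
R2: ¬high=1−0.42=0.58, ¬unstable=1−0.90=0.10; AND[min(a, b)] → w = 0.10
R3: unstable=0.90, high=0.42; AND[min(a, b)] → w = 0.42
Rules with consequent 'average': {R2, R3} → strengths 0.10, 0.42
Aggregate via t-conorm [max(a, b)]: 0.42

0.42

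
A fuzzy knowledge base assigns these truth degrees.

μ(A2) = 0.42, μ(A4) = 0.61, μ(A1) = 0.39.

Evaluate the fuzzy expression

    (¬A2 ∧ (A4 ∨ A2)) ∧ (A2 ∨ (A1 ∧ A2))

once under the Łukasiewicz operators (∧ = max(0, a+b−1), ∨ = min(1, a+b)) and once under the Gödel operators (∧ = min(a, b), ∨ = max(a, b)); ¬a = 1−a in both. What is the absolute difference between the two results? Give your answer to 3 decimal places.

Under Łukasiewicz:
  ¬A2 = 1 − 0.42 = 0.58
  A4 ∨ A2 = min(1, a+b) on (0.61, 0.42) = 1.00
  ¬A2 ∧ (A4 ∨ A2) = max(0, a+b−1) on (0.58, 1.00) = 0.58
  A1 ∧ A2 = max(0, a+b−1) on (0.39, 0.42) = 0.00
  A2 ∨ (A1 ∧ A2) = min(1, a+b) on (0.42, 0.00) = 0.42
  (¬A2 ∧ (A4 ∨ A2)) ∧ (A2 ∨ (A1 ∧ A2)) = max(0, a+b−1) on (0.58, 0.42) = 0.00
  → value = 0.0000
Under Gödel:
  ¬A2 = 1 − 0.42 = 0.58
  A4 ∨ A2 = max(a, b) on (0.61, 0.42) = 0.61
  ¬A2 ∧ (A4 ∨ A2) = min(a, b) on (0.58, 0.61) = 0.58
  A1 ∧ A2 = min(a, b) on (0.39, 0.42) = 0.39
  A2 ∨ (A1 ∧ A2) = max(a, b) on (0.42, 0.39) = 0.42
  (¬A2 ∧ (A4 ∨ A2)) ∧ (A2 ∨ (A1 ∧ A2)) = min(a, b) on (0.58, 0.42) = 0.42
  → value = 0.4200
|0.0000 − 0.4200| = 0.420

0.420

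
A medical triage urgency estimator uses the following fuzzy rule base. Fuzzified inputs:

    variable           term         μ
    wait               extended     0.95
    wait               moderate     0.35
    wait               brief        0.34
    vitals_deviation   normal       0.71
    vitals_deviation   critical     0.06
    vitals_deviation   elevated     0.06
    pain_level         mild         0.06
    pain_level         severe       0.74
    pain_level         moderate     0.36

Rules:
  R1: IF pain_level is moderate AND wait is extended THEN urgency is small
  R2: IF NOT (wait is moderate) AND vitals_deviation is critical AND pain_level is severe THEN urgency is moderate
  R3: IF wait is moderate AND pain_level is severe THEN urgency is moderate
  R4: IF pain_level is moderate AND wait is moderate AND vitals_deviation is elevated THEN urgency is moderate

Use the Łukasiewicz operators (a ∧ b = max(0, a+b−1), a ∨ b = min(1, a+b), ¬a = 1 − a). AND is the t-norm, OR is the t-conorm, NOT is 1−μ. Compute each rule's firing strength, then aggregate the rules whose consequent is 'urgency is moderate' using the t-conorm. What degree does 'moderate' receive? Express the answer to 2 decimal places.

0.09

R1: moderate=0.36, extended=0.95; AND[max(0, a+b−1)] → w = 0.31
R2: ¬moderate=1−0.35=0.65, critical=0.06, severe=0.74; AND[max(0, a+b−1)] → w = 0.00
R3: moderate=0.35, severe=0.74; AND[max(0, a+b−1)] → w = 0.09
R4: moderate=0.36, moderate=0.35, elevated=0.06; AND[max(0, a+b−1)] → w = 0.00
Rules with consequent 'moderate': {R2, R3, R4} → strengths 0.00, 0.09, 0.00
Aggregate via t-conorm [min(1, a+b)]: 0.09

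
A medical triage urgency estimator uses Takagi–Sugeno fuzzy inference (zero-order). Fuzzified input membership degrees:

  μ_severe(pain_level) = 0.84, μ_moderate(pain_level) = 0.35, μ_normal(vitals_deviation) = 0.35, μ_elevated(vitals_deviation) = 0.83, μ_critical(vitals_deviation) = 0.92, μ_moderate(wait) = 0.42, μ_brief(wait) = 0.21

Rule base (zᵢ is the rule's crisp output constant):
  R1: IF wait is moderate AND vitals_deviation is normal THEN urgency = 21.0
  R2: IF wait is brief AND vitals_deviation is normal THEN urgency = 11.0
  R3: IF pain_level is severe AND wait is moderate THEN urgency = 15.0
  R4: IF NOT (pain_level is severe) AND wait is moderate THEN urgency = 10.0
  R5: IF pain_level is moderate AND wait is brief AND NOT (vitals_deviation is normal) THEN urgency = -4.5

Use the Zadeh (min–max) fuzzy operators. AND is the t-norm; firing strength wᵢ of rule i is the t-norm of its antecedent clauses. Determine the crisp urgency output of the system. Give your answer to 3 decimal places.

12.307

R1 (z=21.0): moderate=0.42, normal=0.35; AND[min(a, b)] → w = 0.35
R2 (z=11.0): brief=0.21, normal=0.35; AND[min(a, b)] → w = 0.21
R3 (z=15.0): severe=0.84, moderate=0.42; AND[min(a, b)] → w = 0.42
R4 (z=10.0): ¬severe=1−0.84=0.16, moderate=0.42; AND[min(a, b)] → w = 0.16
R5 (z=-4.5): moderate=0.35, brief=0.21, ¬normal=1−0.35=0.65; AND[min(a, b)] → w = 0.21
Weighted average = (0.35·21.0 + 0.21·11.0 + 0.42·15.0 + 0.16·10.0 + 0.21·-4.5) / (0.35 + 0.21 + 0.42 + 0.16 + 0.21)
  = 16.6150 / 1.3500 = 12.307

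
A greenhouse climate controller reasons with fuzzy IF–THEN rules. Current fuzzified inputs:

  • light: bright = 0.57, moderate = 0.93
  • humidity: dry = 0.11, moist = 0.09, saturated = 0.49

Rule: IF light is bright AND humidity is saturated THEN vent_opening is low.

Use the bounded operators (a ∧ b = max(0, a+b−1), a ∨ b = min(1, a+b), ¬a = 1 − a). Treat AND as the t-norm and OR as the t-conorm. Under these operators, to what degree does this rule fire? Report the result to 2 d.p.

firing strength: bright=0.57, saturated=0.49; AND[max(0, a+b−1)] → w = 0.06

0.06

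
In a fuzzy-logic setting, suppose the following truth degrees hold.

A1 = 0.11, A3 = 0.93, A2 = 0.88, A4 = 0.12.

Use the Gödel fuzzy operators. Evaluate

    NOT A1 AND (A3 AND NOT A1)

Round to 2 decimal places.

NOT A1 = 1 − 0.11 = 0.89
NOT A1 = 1 − 0.11 = 0.89
A3 AND NOT A1 = min(a, b) on (0.93, 0.89) = 0.89
NOT A1 AND (A3 AND NOT A1) = min(a, b) on (0.89, 0.89) = 0.89

0.89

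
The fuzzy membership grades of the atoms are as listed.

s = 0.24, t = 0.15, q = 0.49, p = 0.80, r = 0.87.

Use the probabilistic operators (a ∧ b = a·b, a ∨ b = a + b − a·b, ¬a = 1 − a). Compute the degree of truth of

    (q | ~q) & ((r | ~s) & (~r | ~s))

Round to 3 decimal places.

~q = 1 − 0.4900 = 0.5100
q | ~q = a + b − a·b on (0.4900, 0.5100) = 0.7501
~s = 1 − 0.2400 = 0.7600
r | ~s = a + b − a·b on (0.8700, 0.7600) = 0.9688
~r = 1 − 0.8700 = 0.1300
~s = 1 − 0.2400 = 0.7600
~r | ~s = a + b − a·b on (0.1300, 0.7600) = 0.7912
(r | ~s) & (~r | ~s) = a·b on (0.9688, 0.7912) = 0.7665
(q | ~q) & ((r | ~s) & (~r | ~s)) = a·b on (0.7501, 0.7665) = 0.5750

0.575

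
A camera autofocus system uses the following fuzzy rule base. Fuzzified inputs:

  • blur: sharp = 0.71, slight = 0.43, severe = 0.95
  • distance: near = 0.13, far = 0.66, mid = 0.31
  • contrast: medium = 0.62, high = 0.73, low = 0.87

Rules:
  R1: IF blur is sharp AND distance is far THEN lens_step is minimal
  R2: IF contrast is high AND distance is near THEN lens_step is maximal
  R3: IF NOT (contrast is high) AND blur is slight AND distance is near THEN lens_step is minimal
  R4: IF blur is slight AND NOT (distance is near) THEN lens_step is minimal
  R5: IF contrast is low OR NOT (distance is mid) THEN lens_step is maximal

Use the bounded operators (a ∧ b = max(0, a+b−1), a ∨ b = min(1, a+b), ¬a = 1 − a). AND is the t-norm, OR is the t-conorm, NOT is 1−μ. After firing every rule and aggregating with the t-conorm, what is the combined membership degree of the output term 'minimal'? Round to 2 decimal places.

0.67

R1: sharp=0.71, far=0.66; AND[max(0, a+b−1)] → w = 0.37
R2: high=0.73, near=0.13; AND[max(0, a+b−1)] → w = 0.00
R3: ¬high=1−0.73=0.27, slight=0.43, near=0.13; AND[max(0, a+b−1)] → w = 0.00
R4: slight=0.43, ¬near=1−0.13=0.87; AND[max(0, a+b−1)] → w = 0.30
R5: low=0.87, ¬mid=1−0.31=0.69; OR[min(1, a+b)] → w = 1.00
Rules with consequent 'minimal': {R1, R3, R4} → strengths 0.37, 0.00, 0.30
Aggregate via t-conorm [min(1, a+b)]: 0.67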